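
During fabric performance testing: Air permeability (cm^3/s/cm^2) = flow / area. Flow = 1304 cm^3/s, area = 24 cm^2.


Formula: Air Permeability = Airflow / Test Area
AP = 1304 cm^3/s / 24 cm^2
AP = 54.3 cm^3/s/cm^2

54.3 cm^3/s/cm^2


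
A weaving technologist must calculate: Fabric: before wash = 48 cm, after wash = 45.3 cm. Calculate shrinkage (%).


Formula: Shrinkage% = ((L_before - L_after) / L_before) * 100
Step 1: Shrinkage = 48 - 45.3 = 2.7 cm
Step 2: Shrinkage% = (2.7 / 48) * 100
Step 3: Shrinkage% = 0.05625 * 100 = 5.625% ≈ 5.6%

5.6%


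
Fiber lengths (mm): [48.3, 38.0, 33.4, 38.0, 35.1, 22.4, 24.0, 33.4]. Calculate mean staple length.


Formula: Mean = sum of lengths / count
Sum = 48.3 + 38.0 + 33.4 + 38.0 + 35.1 + 22.4 + 24.0 + 33.4
Sum = 272.6 mm
Mean = 272.6 / 8 = 34.08 mm

34.08 mm


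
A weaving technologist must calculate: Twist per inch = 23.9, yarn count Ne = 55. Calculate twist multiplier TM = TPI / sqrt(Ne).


Formula: TM = TPI / sqrt(Ne)
Step 1: sqrt(Ne) = sqrt(55) = 7.4162
Step 2: TM = 23.9 / 7.4162 = 3.22

3.22 TM


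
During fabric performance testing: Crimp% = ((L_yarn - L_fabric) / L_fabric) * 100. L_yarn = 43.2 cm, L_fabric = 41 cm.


Formula: Crimp% = ((L_yarn - L_fabric) / L_fabric) * 100
Step 1: Extension = 43.2 - 41 = 2.2 cm
Step 2: Crimp% = (2.2 / 41) * 100
Step 3: Crimp% = 0.053659 * 100 = 5.3659% ≈ 5.4%

5.4%


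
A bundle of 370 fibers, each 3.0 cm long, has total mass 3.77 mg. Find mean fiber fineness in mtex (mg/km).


Formula: fineness (mtex) = mass (mg) / total length (km) = (mass_mg / total_length_m) * 1000
Step 1: Convert fiber length: 3.0 cm = 0.03 m
Step 2: Total fiber length = 370 * 0.03 = 11.1 m
Step 3: Linear density = 3.77 mg / 11.1 m = 0.3396 mg/m
Step 4: fineness = 0.3396 * 1000 = 339.6 mtex

339.6 mtex


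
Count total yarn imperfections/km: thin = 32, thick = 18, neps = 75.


Formula: Total = thin places + thick places + neps
Total = 32 + 18 + 75
Total = 125 imperfections/km

125 imperfections/km


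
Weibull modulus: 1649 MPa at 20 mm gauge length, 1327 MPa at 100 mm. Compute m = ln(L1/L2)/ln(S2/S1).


Formula: m = ln(L1/L2) / ln(S2/S1)
Step 1: ln(L1/L2) = ln(20/100) = -1.60944
Step 2: S2/S1 = 1327/1649 = 0.80473
Step 3: ln(S2/S1) = ln(0.80473) = -0.21725
Step 4: m = -1.60944 / -0.21725 = 7.41

7.41 (Weibull m)


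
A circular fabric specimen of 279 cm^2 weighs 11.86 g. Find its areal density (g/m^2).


Formula: GSM = mass_g / area_m2
Step 1: Convert area: 279 cm^2 = 279 / 10000 = 0.0279 m^2
Step 2: GSM = 11.86 g / 0.0279 m^2 = 425.1 g/m^2

425.1 g/m^2


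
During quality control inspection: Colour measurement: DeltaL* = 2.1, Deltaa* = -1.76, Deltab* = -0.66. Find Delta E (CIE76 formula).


Formula: Delta E = sqrt(dL*^2 + da*^2 + db*^2)
Step 1: dL*^2 = 2.1^2 = 4.41
Step 2: da*^2 = (-1.76)^2 = 3.0976
Step 3: db*^2 = (-0.66)^2 = 0.4356
Step 4: Sum = 4.41 + 3.0976 + 0.4356 = 7.9432
Step 5: Delta E = sqrt(7.9432) = 2.82

2.82 Delta E


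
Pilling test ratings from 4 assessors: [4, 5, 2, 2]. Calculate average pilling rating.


Formula: Mean = sum / count
Sum = 4 + 5 + 2 + 2 = 13
Mean = 13 / 4 = 3.3

3.3


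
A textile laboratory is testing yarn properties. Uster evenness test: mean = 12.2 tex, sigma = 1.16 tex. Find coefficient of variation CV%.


Formula: CV% = (standard deviation / mean) * 100
Step 1: Ratio = 1.16 / 12.2 = 0.095082
Step 2: CV% = 0.095082 * 100 = 9.5082% ≈ 9.5%

9.5%


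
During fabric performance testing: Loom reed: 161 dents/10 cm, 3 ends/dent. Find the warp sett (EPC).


Formula: EPC = (dents per 10 cm * ends per dent) / 10
Step 1: Total ends per 10 cm = 161 * 3 = 483
Step 2: EPC = 483 / 10 = 48.3 ends/cm

48.3 ends/cm


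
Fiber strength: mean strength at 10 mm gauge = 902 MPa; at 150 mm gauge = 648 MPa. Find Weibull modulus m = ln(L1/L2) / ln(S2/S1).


Formula: m = ln(L1/L2) / ln(S2/S1)
Step 1: ln(L1/L2) = ln(10/150) = -2.70805
Step 2: S2/S1 = 648/902 = 0.7184
Step 3: ln(S2/S1) = ln(0.7184) = -0.33073
Step 4: m = -2.70805 / -0.33073 = 8.19

8.19 (Weibull m)


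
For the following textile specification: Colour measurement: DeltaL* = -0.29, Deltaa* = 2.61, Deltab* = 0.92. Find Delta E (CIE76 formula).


Formula: Delta E = sqrt(dL*^2 + da*^2 + db*^2)
Step 1: dL*^2 = (-0.29)^2 = 0.0841
Step 2: da*^2 = 2.61^2 = 6.8121
Step 3: db*^2 = 0.92^2 = 0.8464
Step 4: Sum = 0.0841 + 6.8121 + 0.8464 = 7.7426
Step 5: Delta E = sqrt(7.7426) = 2.78

2.78 Delta E


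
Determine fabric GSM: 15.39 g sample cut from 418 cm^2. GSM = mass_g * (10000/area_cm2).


Formula: GSM = mass_g / area_m2
Step 1: Convert area: 418 cm^2 = 418 / 10000 = 0.0418 m^2
Step 2: GSM = 15.39 g / 0.0418 m^2 = 368.2 g/m^2

368.2 g/m^2


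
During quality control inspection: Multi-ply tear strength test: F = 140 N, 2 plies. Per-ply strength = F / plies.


Formula: Per-ply strength = Total force / Number of plies
Per-ply = 140 N / 2
Per-ply = 70 N

70 N


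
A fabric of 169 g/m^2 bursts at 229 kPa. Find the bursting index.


Formula: Bursting Index = Bursting Strength / Fabric GSM
BI = 229 kPa / 169 g/m^2
BI = 1.355 kPa/(g/m^2)

1.355 kPa/(g/m^2)


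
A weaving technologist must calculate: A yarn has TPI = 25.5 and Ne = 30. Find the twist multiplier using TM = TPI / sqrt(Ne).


Formula: TM = TPI / sqrt(Ne)
Step 1: sqrt(Ne) = sqrt(30) = 5.4772
Step 2: TM = 25.5 / 5.4772 = 4.66

4.66 TM


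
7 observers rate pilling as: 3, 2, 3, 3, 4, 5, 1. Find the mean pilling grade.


Formula: Mean = sum / count
Sum = 3 + 2 + 3 + 3 + 4 + 5 + 1 = 21
Mean = 21 / 7 = 3.0

3.0


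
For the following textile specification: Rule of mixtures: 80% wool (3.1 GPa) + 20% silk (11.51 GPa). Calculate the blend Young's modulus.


Formula: Blend property = (fraction_A * property_A) + (fraction_B * property_B)
Step 1: Contribution A = 80/100 * 3.1 GPa = 2.48 GPa
Step 2: Contribution B = 20/100 * 11.51 GPa = 2.302 GPa
Step 3: Blend Young's modulus = 2.48 + 2.302 = 4.782 GPa

4.782 GPa


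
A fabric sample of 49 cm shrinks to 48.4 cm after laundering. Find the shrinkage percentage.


Formula: Shrinkage% = ((L_before - L_after) / L_before) * 100
Step 1: Shrinkage = 49 - 48.4 = 0.6 cm
Step 2: Shrinkage% = (0.6 / 49) * 100
Step 3: Shrinkage% = 0.012245 * 100 = 1.2245% ≈ 1.2%

1.2%


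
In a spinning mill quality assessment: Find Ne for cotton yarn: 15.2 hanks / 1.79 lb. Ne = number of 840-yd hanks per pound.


Formula: Ne = hanks / mass_lb
Substituting: Ne = 15.2 / 1.79
Ne = 8.5

8.5 Ne


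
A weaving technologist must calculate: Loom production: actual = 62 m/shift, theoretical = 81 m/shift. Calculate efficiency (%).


Formula: Efficiency% = (Actual output / Theoretical output) * 100
Efficiency% = (62 / 81) * 100
Efficiency% = 0.765432 * 100 = 76.5432% ≈ 76.5%

76.5%


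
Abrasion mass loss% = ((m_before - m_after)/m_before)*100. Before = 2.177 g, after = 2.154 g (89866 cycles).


Formula: Mass loss% = ((m_before - m_after) / m_before) * 100
Step 1: Mass loss = 2.177 - 2.154 = 0.023 g
Step 2: Ratio = 0.023 / 2.177 = 0.010565
Step 3: Mass loss% = 0.010565 * 100 = 1.0565% ≈ 1.06%

1.06%


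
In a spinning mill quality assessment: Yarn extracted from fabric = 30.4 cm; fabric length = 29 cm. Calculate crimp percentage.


Formula: Crimp% = ((L_yarn - L_fabric) / L_fabric) * 100
Step 1: Extension = 30.4 - 29 = 1.4 cm
Step 2: Crimp% = (1.4 / 29) * 100
Step 3: Crimp% = 0.048276 * 100 = 4.8276% ≈ 4.8%

4.8%


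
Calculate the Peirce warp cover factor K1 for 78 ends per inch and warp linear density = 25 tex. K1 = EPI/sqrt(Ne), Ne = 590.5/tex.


Formula: K1 = EPI / sqrt(Ne), with Ne = 590.5 / tex_warp
Step 1: Ne = 590.5 / 25 = 23.62
Step 2: sqrt(Ne) = sqrt(23.62) = 4.86
Step 3: K1 = 78 / 4.86 = 16.0

16.0


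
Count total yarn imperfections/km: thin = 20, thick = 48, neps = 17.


Formula: Total = thin places + thick places + neps
Total = 20 + 48 + 17
Total = 85 imperfections/km

85 imperfections/km


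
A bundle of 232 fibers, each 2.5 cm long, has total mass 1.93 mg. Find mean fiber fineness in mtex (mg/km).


Formula: fineness (mtex) = mass (mg) / total length (km) = (mass_mg / total_length_m) * 1000
Step 1: Convert fiber length: 2.5 cm = 0.025 m
Step 2: Total fiber length = 232 * 0.025 = 5.8 m
Step 3: Linear density = 1.93 mg / 5.8 m = 0.3328 mg/m
Step 4: fineness = 0.3328 * 1000 = 332.8 mtex

332.8 mtex


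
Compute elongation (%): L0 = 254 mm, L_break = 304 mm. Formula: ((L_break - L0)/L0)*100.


Formula: Elongation (%) = ((L_break - L0) / L0) * 100
Step 1: Extension = 304 - 254 = 50 mm
Step 2: Elongation = (50 / 254) * 100
Step 3: Elongation = 0.19685 * 100 = 19.685% ≈ 19.7%

19.7%


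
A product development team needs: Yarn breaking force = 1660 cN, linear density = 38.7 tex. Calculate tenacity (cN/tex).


Formula: Tenacity = Breaking force / Linear density
Tenacity = 1660 cN / 38.7 tex
Tenacity = 42.89 cN/tex

42.89 cN/tex


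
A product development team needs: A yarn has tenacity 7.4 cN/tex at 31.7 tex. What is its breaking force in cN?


Formula: Breaking force = Tenacity * Linear density
F = 7.4 cN/tex * 31.7 tex
F = 234.58 cN

234.58 cN


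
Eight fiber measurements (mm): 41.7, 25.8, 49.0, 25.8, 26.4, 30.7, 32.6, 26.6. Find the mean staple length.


Formula: Mean = sum of lengths / count
Sum = 41.7 + 25.8 + 49.0 + 25.8 + 26.4 + 30.7 + 32.6 + 26.6
Sum = 258.6 mm
Mean = 258.6 / 8 = 32.33 mm

32.33 mm


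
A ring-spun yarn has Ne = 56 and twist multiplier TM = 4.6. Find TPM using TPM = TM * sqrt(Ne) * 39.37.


Formula: TPM = TM * sqrt(Ne) * 39.37
Step 1: sqrt(Ne) = sqrt(56) = 7.4833
Step 2: TM * sqrt(Ne) = 4.6 * 7.4833 = 34.4232
Step 3: TPM = 34.4232 * 39.37 = 1355 twists/m

1355 twists/m


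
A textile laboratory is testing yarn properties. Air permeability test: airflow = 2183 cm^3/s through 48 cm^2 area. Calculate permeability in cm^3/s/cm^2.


Formula: Air Permeability = Airflow / Test Area
AP = 2183 cm^3/s / 48 cm^2
AP = 45.5 cm^3/s/cm^2

45.5 cm^3/s/cm^2


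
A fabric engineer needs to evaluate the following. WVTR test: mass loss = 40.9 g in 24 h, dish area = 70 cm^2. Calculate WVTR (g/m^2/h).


Formula: WVTR = mass_loss / (area * time)
Step 1: Convert area: 70 cm^2 = 0.007 m^2
Step 2: WVTR = 40.9 g / (0.007 m^2 * 24 h)
Step 3: WVTR = 40.9 / 0.168 = 243.5 g/m^2/h

243.5 g/m^2/h


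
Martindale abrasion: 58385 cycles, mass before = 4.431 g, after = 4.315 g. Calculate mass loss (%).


Formula: Mass loss% = ((m_before - m_after) / m_before) * 100
Step 1: Mass loss = 4.431 - 4.315 = 0.116 g
Step 2: Ratio = 0.116 / 4.431 = 0.0261792
Step 3: Mass loss% = 0.0261792 * 100 = 2.61792% ≈ 2.62%

2.62%


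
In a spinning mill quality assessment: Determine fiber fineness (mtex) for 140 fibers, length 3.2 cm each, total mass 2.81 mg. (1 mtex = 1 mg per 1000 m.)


Formula: fineness (mtex) = mass (mg) / total length (km) = (mass_mg / total_length_m) * 1000
Step 1: Convert fiber length: 3.2 cm = 0.032 m
Step 2: Total fiber length = 140 * 0.032 = 4.48 m
Step 3: Linear density = 2.81 mg / 4.48 m = 0.6272 mg/m
Step 4: fineness = 0.6272 * 1000 = 627.2 mtex

627.2 mtex


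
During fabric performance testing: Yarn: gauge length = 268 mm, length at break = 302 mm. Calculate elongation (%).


Formula: Elongation (%) = ((L_break - L0) / L0) * 100
Step 1: Extension = 302 - 268 = 34 mm
Step 2: Elongation = (34 / 268) * 100
Step 3: Elongation = 0.126866 * 100 = 12.6866% ≈ 12.7%

12.7%


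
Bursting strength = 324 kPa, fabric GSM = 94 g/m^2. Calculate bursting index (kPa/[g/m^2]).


Formula: Bursting Index = Bursting Strength / Fabric GSM
BI = 324 kPa / 94 g/m^2
BI = 3.447 kPa/(g/m^2)

3.447 kPa/(g/m^2)


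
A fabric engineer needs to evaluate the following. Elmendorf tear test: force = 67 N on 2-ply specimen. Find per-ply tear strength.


Formula: Per-ply strength = Total force / Number of plies
Per-ply = 67 N / 2
Per-ply = 33.5 N

33.5 N


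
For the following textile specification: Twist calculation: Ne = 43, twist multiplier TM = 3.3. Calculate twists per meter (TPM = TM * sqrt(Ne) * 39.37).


Formula: TPM = TM * sqrt(Ne) * 39.37
Step 1: sqrt(Ne) = sqrt(43) = 6.5574
Step 2: TM * sqrt(Ne) = 3.3 * 6.5574 = 21.6394
Step 3: TPM = 21.6394 * 39.37 = 852 twists/m

852 twists/m


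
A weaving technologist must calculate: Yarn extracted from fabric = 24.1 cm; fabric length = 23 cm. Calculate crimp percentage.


Formula: Crimp% = ((L_yarn - L_fabric) / L_fabric) * 100
Step 1: Extension = 24.1 - 23 = 1.1 cm
Step 2: Crimp% = (1.1 / 23) * 100
Step 3: Crimp% = 0.047826 * 100 = 4.7826% ≈ 4.8%

4.8%


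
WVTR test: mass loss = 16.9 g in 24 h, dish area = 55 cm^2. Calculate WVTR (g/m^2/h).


Formula: WVTR = mass_loss / (area * time)
Step 1: Convert area: 55 cm^2 = 0.0055 m^2
Step 2: WVTR = 16.9 g / (0.0055 m^2 * 24 h)
Step 3: WVTR = 16.9 / 0.132 = 128.0 g/m^2/h

128.0 g/m^2/h


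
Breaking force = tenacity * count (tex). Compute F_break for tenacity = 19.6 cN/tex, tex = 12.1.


Formula: Breaking force = Tenacity * Linear density
F = 19.6 cN/tex * 12.1 tex
F = 237.16 cN

237.16 cN


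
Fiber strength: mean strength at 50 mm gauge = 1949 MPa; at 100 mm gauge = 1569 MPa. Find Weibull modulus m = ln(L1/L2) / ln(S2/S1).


Formula: m = ln(L1/L2) / ln(S2/S1)
Step 1: ln(L1/L2) = ln(50/100) = -0.69315
Step 2: S2/S1 = 1569/1949 = 0.80503
Step 3: ln(S2/S1) = ln(0.80503) = -0.21688
Step 4: m = -0.69315 / -0.21688 = 3.20

3.20 (Weibull m)


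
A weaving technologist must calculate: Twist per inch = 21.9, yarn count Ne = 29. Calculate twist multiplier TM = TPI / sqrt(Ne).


Formula: TM = TPI / sqrt(Ne)
Step 1: sqrt(Ne) = sqrt(29) = 5.3852
Step 2: TM = 21.9 / 5.3852 = 4.07

4.07 TM


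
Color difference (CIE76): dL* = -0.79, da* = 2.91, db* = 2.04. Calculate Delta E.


Formula: Delta E = sqrt(dL*^2 + da*^2 + db*^2)
Step 1: dL*^2 = (-0.79)^2 = 0.6241
Step 2: da*^2 = 2.91^2 = 8.4681
Step 3: db*^2 = 2.04^2 = 4.1616
Step 4: Sum = 0.6241 + 8.4681 + 4.1616 = 13.2538
Step 5: Delta E = sqrt(13.2538) = 3.64

3.64 Delta E


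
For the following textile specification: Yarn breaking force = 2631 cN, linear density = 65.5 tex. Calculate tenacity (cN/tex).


Formula: Tenacity = Breaking force / Linear density
Tenacity = 2631 cN / 65.5 tex
Tenacity = 40.17 cN/tex

40.17 cN/tex


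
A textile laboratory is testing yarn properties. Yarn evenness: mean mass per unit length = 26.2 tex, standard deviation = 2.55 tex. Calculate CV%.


Formula: CV% = (standard deviation / mean) * 100
Step 1: Ratio = 2.55 / 26.2 = 0.097328
Step 2: CV% = 0.097328 * 100 = 9.7328% ≈ 9.7%

9.7%


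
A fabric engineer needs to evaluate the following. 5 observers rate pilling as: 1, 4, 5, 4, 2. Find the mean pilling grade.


Formula: Mean = sum / count
Sum = 1 + 4 + 5 + 4 + 2 = 16
Mean = 16 / 5 = 3.2

3.2


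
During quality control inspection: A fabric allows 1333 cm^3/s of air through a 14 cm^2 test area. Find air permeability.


Formula: Air Permeability = Airflow / Test Area
AP = 1333 cm^3/s / 14 cm^2
AP = 95.2 cm^3/s/cm^2

95.2 cm^3/s/cm^2


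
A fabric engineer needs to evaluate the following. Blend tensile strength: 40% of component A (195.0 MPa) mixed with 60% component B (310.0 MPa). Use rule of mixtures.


Formula: Blend property = (fraction_A * property_A) + (fraction_B * property_B)
Step 1: Contribution A = 40/100 * 195.0 MPa = 78.0 MPa
Step 2: Contribution B = 60/100 * 310.0 MPa = 186.0 MPa
Step 3: Blend tensile strength = 78.0 + 186.0 = 264.0 MPa

264.0 MPa


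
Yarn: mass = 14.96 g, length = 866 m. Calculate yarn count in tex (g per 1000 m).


Formula: Tex = (mass_g / length_m) * 1000
Substituting: Tex = (14.96 / 866) * 1000
Intermediate: 14.96 / 866 = 0.01727483 g/m
Tex = 0.01727483 * 1000 = 17.27 tex

17.27 tex


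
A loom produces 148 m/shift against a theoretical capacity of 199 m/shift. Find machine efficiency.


Formula: Efficiency% = (Actual output / Theoretical output) * 100
Efficiency% = (148 / 199) * 100
Efficiency% = 0.743719 * 100 = 74.3719% ≈ 74.4%

74.4%


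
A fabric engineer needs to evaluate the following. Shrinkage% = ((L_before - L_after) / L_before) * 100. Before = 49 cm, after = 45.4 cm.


Formula: Shrinkage% = ((L_before - L_after) / L_before) * 100
Step 1: Shrinkage = 49 - 45.4 = 3.6 cm
Step 2: Shrinkage% = (3.6 / 49) * 100
Step 3: Shrinkage% = 0.073469 * 100 = 7.3469% ≈ 7.3%

7.3%


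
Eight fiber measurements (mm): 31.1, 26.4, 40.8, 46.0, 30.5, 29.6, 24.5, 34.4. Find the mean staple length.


Formula: Mean = sum of lengths / count
Sum = 31.1 + 26.4 + 40.8 + 46.0 + 30.5 + 29.6 + 24.5 + 34.4
Sum = 263.3 mm
Mean = 263.3 / 8 = 32.91 mm

32.91 mm


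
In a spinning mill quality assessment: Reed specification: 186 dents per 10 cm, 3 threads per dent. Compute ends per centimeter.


Formula: EPC = (dents per 10 cm * ends per dent) / 10
Step 1: Total ends per 10 cm = 186 * 3 = 558
Step 2: EPC = 558 / 10 = 55.8 ends/cm

55.8 ends/cm


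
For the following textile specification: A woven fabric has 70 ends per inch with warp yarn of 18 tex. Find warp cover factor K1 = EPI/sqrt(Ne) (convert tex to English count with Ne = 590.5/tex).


Formula: K1 = EPI / sqrt(Ne), with Ne = 590.5 / tex_warp
Step 1: Ne = 590.5 / 18 = 32.806
Step 2: sqrt(Ne) = sqrt(32.806) = 5.7277
Step 3: K1 = 70 / 5.7277 = 12.2

12.2


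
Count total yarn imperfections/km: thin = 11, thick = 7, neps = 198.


Formula: Total = thin places + thick places + neps
Total = 11 + 7 + 198
Total = 216 imperfections/km

216 imperfections/km


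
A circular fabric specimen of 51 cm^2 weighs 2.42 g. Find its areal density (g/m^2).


Formula: GSM = mass_g / area_m2
Step 1: Convert area: 51 cm^2 = 51 / 10000 = 0.0051 m^2
Step 2: GSM = 2.42 g / 0.0051 m^2 = 474.5 g/m^2

474.5 g/m^2


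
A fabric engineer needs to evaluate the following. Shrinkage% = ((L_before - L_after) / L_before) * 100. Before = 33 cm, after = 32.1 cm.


Formula: Shrinkage% = ((L_before - L_after) / L_before) * 100
Step 1: Shrinkage = 33 - 32.1 = 0.9 cm
Step 2: Shrinkage% = (0.9 / 33) * 100
Step 3: Shrinkage% = 0.027273 * 100 = 2.7273% ≈ 2.7%

2.7%


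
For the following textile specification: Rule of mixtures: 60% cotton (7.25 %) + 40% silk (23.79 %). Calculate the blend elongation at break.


Formula: Blend property = (fraction_A * property_A) + (fraction_B * property_B)
Step 1: Contribution A = 60/100 * 7.25 % = 4.35 %
Step 2: Contribution B = 40/100 * 23.79 % = 9.516 %
Step 3: Blend elongation at break = 4.35 + 9.516 = 13.866 %

13.866 %


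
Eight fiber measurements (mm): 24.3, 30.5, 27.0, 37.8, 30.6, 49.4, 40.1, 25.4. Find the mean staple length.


Formula: Mean = sum of lengths / count
Sum = 24.3 + 30.5 + 27.0 + 37.8 + 30.6 + 49.4 + 40.1 + 25.4
Sum = 265.1 mm
Mean = 265.1 / 8 = 33.14 mm

33.14 mm


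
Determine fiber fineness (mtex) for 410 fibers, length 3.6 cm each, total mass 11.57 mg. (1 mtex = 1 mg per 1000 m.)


Formula: fineness (mtex) = mass (mg) / total length (km) = (mass_mg / total_length_m) * 1000
Step 1: Convert fiber length: 3.6 cm = 0.036 m
Step 2: Total fiber length = 410 * 0.036 = 14.76 m
Step 3: Linear density = 11.57 mg / 14.76 m = 0.7839 mg/m
Step 4: fineness = 0.7839 * 1000 = 783.9 mtex

783.9 mtex


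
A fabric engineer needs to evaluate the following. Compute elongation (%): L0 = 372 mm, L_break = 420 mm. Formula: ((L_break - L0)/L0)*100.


Formula: Elongation (%) = ((L_break - L0) / L0) * 100
Step 1: Extension = 420 - 372 = 48 mm
Step 2: Elongation = (48 / 372) * 100
Step 3: Elongation = 0.129032 * 100 = 12.9032% ≈ 12.9%

12.9%


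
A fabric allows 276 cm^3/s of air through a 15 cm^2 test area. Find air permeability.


Formula: Air Permeability = Airflow / Test Area
AP = 276 cm^3/s / 15 cm^2
AP = 18.4 cm^3/s/cm^2

18.4 cm^3/s/cm^2


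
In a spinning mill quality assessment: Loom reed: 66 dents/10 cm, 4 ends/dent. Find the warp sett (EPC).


Formula: EPC = (dents per 10 cm * ends per dent) / 10
Step 1: Total ends per 10 cm = 66 * 4 = 264
Step 2: EPC = 264 / 10 = 26.4 ends/cm

26.4 ends/cm


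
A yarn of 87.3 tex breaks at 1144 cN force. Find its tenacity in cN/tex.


Formula: Tenacity = Breaking force / Linear density
Tenacity = 1144 cN / 87.3 tex
Tenacity = 13.10 cN/tex

13.10 cN/tex


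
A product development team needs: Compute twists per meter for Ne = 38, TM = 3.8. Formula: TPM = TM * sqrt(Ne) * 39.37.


Formula: TPM = TM * sqrt(Ne) * 39.37
Step 1: sqrt(Ne) = sqrt(38) = 6.1644
Step 2: TM * sqrt(Ne) = 3.8 * 6.1644 = 23.4247
Step 3: TPM = 23.4247 * 39.37 = 922 twists/m

922 twists/m


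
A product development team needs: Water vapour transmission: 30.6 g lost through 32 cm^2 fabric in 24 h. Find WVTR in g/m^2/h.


Formula: WVTR = mass_loss / (area * time)
Step 1: Convert area: 32 cm^2 = 0.0032 m^2
Step 2: WVTR = 30.6 g / (0.0032 m^2 * 24 h)
Step 3: WVTR = 30.6 / 0.0768 = 398.4 g/m^2/h

398.4 g/m^2/h


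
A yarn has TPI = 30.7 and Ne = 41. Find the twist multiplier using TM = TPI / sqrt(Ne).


Formula: TM = TPI / sqrt(Ne)
Step 1: sqrt(Ne) = sqrt(41) = 6.4031
Step 2: TM = 30.7 / 6.4031 = 4.79

4.79 TM


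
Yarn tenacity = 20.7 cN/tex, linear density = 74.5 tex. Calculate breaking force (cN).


Formula: Breaking force = Tenacity * Linear density
F = 20.7 cN/tex * 74.5 tex
F = 1542.15 cN

1542.15 cN


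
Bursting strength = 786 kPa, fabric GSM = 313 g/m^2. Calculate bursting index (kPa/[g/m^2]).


Formula: Bursting Index = Bursting Strength / Fabric GSM
BI = 786 kPa / 313 g/m^2
BI = 2.511 kPa/(g/m^2)

2.511 kPa/(g/m^2)


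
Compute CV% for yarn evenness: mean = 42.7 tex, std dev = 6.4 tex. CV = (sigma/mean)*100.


Formula: CV% = (standard deviation / mean) * 100
Step 1: Ratio = 6.4 / 42.7 = 0.149883
Step 2: CV% = 0.149883 * 100 = 14.9883% ≈ 15.0%

15.0%


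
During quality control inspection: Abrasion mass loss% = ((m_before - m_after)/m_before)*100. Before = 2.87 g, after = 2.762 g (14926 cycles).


Formula: Mass loss% = ((m_before - m_after) / m_before) * 100
Step 1: Mass loss = 2.87 - 2.762 = 0.108 g
Step 2: Ratio = 0.108 / 2.87 = 0.0376307
Step 3: Mass loss% = 0.0376307 * 100 = 3.76307% ≈ 3.76%

3.76%


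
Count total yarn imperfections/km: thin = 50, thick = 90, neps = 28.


Formula: Total = thin places + thick places + neps
Total = 50 + 90 + 28
Total = 168 imperfections/km

168 imperfections/km


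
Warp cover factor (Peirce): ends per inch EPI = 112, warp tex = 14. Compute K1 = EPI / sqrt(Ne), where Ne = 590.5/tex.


Formula: K1 = EPI / sqrt(Ne), with Ne = 590.5 / tex_warp
Step 1: Ne = 590.5 / 14 = 42.179
Step 2: sqrt(Ne) = sqrt(42.179) = 6.4945
Step 3: K1 = 112 / 6.4945 = 17.2

17.2


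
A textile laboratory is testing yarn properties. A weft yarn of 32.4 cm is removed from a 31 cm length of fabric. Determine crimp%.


Formula: Crimp% = ((L_yarn - L_fabric) / L_fabric) * 100
Step 1: Extension = 32.4 - 31 = 1.4 cm
Step 2: Crimp% = (1.4 / 31) * 100
Step 3: Crimp% = 0.045161 * 100 = 4.5161% ≈ 4.5%

4.5%


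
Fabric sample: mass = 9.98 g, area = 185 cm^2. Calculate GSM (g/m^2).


Formula: GSM = mass_g / area_m2
Step 1: Convert area: 185 cm^2 = 185 / 10000 = 0.0185 m^2
Step 2: GSM = 9.98 g / 0.0185 m^2 = 539.5 g/m^2

539.5 g/m^2


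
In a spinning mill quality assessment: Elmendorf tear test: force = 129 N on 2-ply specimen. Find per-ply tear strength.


Formula: Per-ply strength = Total force / Number of plies
Per-ply = 129 N / 2
Per-ply = 64.5 N

64.5 N


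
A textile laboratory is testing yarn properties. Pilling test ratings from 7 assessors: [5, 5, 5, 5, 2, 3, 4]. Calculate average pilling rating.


Formula: Mean = sum / count
Sum = 5 + 5 + 5 + 5 + 2 + 3 + 4 = 29
Mean = 29 / 7 = 4.1

4.1


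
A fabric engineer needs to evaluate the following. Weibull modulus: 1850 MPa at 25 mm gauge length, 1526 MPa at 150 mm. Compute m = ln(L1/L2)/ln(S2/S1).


Formula: m = ln(L1/L2) / ln(S2/S1)
Step 1: ln(L1/L2) = ln(25/150) = -1.79176
Step 2: S2/S1 = 1526/1850 = 0.82486
Step 3: ln(S2/S1) = ln(0.82486) = -0.19254
Step 4: m = -1.79176 / -0.19254 = 9.31

9.31 (Weibull m)


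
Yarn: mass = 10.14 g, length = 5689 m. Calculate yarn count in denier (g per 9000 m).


Formula: den = (mass_g / length_m) * 9000
Substituting: den = (10.14 / 5689) * 9000
Intermediate: 10.14 / 5689 = 0.00178239 g/m
den = 0.00178239 * 9000 = 16.0 denier

16.0 denier


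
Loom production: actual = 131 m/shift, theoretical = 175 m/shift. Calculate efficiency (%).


Formula: Efficiency% = (Actual output / Theoretical output) * 100
Efficiency% = (131 / 175) * 100
Efficiency% = 0.748571 * 100 = 74.8571% ≈ 74.9%

74.9%


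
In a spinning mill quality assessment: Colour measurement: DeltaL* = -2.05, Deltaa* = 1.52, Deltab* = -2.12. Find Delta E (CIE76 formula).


Formula: Delta E = sqrt(dL*^2 + da*^2 + db*^2)
Step 1: dL*^2 = (-2.05)^2 = 4.2025
Step 2: da*^2 = 1.52^2 = 2.3104
Step 3: db*^2 = (-2.12)^2 = 4.4944
Step 4: Sum = 4.2025 + 2.3104 + 4.4944 = 11.0073
Step 5: Delta E = sqrt(11.0073) = 3.32

3.32 Delta E


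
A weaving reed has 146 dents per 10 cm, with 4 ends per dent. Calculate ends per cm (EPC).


Formula: EPC = (dents per 10 cm * ends per dent) / 10
Step 1: Total ends per 10 cm = 146 * 4 = 584
Step 2: EPC = 584 / 10 = 58.4 ends/cm

58.4 ends/cm


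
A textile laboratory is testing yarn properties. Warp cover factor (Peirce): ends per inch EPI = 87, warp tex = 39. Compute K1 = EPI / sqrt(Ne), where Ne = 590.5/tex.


Formula: K1 = EPI / sqrt(Ne), with Ne = 590.5 / tex_warp
Step 1: Ne = 590.5 / 39 = 15.141
Step 2: sqrt(Ne) = sqrt(15.141) = 3.8911
Step 3: K1 = 87 / 3.8911 = 22.4

22.4


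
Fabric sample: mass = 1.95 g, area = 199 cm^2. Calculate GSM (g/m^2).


Formula: GSM = mass_g / area_m2
Step 1: Convert area: 199 cm^2 = 199 / 10000 = 0.0199 m^2
Step 2: GSM = 1.95 g / 0.0199 m^2 = 98.0 g/m^2

98.0 g/m^2


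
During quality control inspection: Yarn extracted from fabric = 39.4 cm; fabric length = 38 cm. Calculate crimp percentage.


Formula: Crimp% = ((L_yarn - L_fabric) / L_fabric) * 100
Step 1: Extension = 39.4 - 38 = 1.4 cm
Step 2: Crimp% = (1.4 / 38) * 100
Step 3: Crimp% = 0.036842 * 100 = 3.6842% ≈ 3.7%

3.7%


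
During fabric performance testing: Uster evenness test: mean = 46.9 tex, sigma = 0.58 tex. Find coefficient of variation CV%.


Formula: CV% = (standard deviation / mean) * 100
Step 1: Ratio = 0.58 / 46.9 = 0.012367
Step 2: CV% = 0.012367 * 100 = 1.2367% ≈ 1.2%

1.2%


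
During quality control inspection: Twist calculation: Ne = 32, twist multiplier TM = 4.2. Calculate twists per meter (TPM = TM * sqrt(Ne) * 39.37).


Formula: TPM = TM * sqrt(Ne) * 39.37
Step 1: sqrt(Ne) = sqrt(32) = 5.6569
Step 2: TM * sqrt(Ne) = 4.2 * 5.6569 = 23.759
Step 3: TPM = 23.759 * 39.37 = 935 twists/m

935 twists/m


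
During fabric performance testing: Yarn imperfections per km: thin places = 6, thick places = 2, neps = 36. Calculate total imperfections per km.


Formula: Total = thin places + thick places + neps
Total = 6 + 2 + 36
Total = 44 imperfections/km

44 imperfections/km


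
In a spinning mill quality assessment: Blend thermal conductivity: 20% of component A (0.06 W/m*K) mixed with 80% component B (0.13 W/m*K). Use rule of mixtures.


Formula: Blend property = (fraction_A * property_A) + (fraction_B * property_B)
Step 1: Contribution A = 20/100 * 0.06 W/m*K = 0.012 W/m*K
Step 2: Contribution B = 80/100 * 0.13 W/m*K = 0.104 W/m*K
Step 3: Blend thermal conductivity = 0.012 + 0.104 = 0.116 W/m*K

0.116 W/m*K


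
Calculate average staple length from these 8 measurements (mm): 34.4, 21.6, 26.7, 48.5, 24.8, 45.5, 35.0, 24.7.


Formula: Mean = sum of lengths / count
Sum = 34.4 + 21.6 + 26.7 + 48.5 + 24.8 + 45.5 + 35.0 + 24.7
Sum = 261.2 mm
Mean = 261.2 / 8 = 32.65 mm

32.65 mm


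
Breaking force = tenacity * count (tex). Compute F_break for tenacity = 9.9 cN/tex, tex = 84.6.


Formula: Breaking force = Tenacity * Linear density
F = 9.9 cN/tex * 84.6 tex
F = 837.54 cN

837.54 cN


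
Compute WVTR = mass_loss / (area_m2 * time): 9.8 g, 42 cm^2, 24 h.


Formula: WVTR = mass_loss / (area * time)
Step 1: Convert area: 42 cm^2 = 0.0042 m^2
Step 2: WVTR = 9.8 g / (0.0042 m^2 * 24 h)
Step 3: WVTR = 9.8 / 0.1008 = 97.2 g/m^2/h

97.2 g/m^2/h


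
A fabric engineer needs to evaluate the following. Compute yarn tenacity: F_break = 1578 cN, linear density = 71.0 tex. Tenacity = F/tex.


Formula: Tenacity = Breaking force / Linear density
Tenacity = 1578 cN / 71.0 tex
Tenacity = 22.23 cN/tex

22.23 cN/tex


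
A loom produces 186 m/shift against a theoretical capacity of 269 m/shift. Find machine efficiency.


Formula: Efficiency% = (Actual output / Theoretical output) * 100
Efficiency% = (186 / 269) * 100
Efficiency% = 0.69145 * 100 = 69.145% ≈ 69.1%

69.1%


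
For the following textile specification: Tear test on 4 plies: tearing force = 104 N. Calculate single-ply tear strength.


Formula: Per-ply strength = Total force / Number of plies
Per-ply = 104 N / 4
Per-ply = 26 N

26 N


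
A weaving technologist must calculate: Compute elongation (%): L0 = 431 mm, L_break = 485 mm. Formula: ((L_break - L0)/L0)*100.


Formula: Elongation (%) = ((L_break - L0) / L0) * 100
Step 1: Extension = 485 - 431 = 54 mm
Step 2: Elongation = (54 / 431) * 100
Step 3: Elongation = 0.12529 * 100 = 12.529% ≈ 12.5%

12.5%


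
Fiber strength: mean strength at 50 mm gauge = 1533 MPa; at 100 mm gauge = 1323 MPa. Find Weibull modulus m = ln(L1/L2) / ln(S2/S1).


Formula: m = ln(L1/L2) / ln(S2/S1)
Step 1: ln(L1/L2) = ln(50/100) = -0.69315
Step 2: S2/S1 = 1323/1533 = 0.86301
Step 3: ln(S2/S1) = ln(0.86301) = -0.14733
Step 4: m = -0.69315 / -0.14733 = 4.70

4.70 (Weibull m)


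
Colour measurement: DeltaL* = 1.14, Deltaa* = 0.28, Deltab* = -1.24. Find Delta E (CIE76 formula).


Formula: Delta E = sqrt(dL*^2 + da*^2 + db*^2)
Step 1: dL*^2 = 1.14^2 = 1.2996
Step 2: da*^2 = 0.28^2 = 0.0784
Step 3: db*^2 = (-1.24)^2 = 1.5376
Step 4: Sum = 1.2996 + 0.0784 + 1.5376 = 2.9156
Step 5: Delta E = sqrt(2.9156) = 1.71

1.71 Delta E


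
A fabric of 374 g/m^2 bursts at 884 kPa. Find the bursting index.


Formula: Bursting Index = Bursting Strength / Fabric GSM
BI = 884 kPa / 374 g/m^2
BI = 2.364 kPa/(g/m^2)

2.364 kPa/(g/m^2)


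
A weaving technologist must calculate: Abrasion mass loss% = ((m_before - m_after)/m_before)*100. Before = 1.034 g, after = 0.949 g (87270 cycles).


Formula: Mass loss% = ((m_before - m_after) / m_before) * 100
Step 1: Mass loss = 1.034 - 0.949 = 0.085 g
Step 2: Ratio = 0.085 / 1.034 = 0.082205
Step 3: Mass loss% = 0.082205 * 100 = 8.2205% ≈ 8.22%

8.22%


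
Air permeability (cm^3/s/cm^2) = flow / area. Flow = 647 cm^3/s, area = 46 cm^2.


Formula: Air Permeability = Airflow / Test Area
AP = 647 cm^3/s / 46 cm^2
AP = 14.1 cm^3/s/cm^2

14.1 cm^3/s/cm^2


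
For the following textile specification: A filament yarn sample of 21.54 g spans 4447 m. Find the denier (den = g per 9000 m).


Formula: den = (mass_g / length_m) * 9000
Substituting: den = (21.54 / 4447) * 9000
Intermediate: 21.54 / 4447 = 0.00484371 g/m
den = 0.00484371 * 9000 = 43.6 denier

43.6 denier


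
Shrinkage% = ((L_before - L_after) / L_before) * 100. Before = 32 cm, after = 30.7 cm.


Formula: Shrinkage% = ((L_before - L_after) / L_before) * 100
Step 1: Shrinkage = 32 - 30.7 = 1.3 cm
Step 2: Shrinkage% = (1.3 / 32) * 100
Step 3: Shrinkage% = 0.040625 * 100 = 4.0625% ≈ 4.1%

4.1%


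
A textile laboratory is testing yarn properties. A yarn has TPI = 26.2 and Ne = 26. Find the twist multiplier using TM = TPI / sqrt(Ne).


Formula: TM = TPI / sqrt(Ne)
Step 1: sqrt(Ne) = sqrt(26) = 5.099
Step 2: TM = 26.2 / 5.099 = 5.14

5.14 TM


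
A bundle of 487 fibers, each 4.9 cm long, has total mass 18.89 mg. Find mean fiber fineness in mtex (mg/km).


Formula: fineness (mtex) = mass (mg) / total length (km) = (mass_mg / total_length_m) * 1000
Step 1: Convert fiber length: 4.9 cm = 0.049 m
Step 2: Total fiber length = 487 * 0.049 = 23.863 m
Step 3: Linear density = 18.89 mg / 23.863 m = 0.7916 mg/m
Step 4: fineness = 0.7916 * 1000 = 791.6 mtex

791.6 mtex


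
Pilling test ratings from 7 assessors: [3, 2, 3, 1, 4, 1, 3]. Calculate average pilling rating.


Formula: Mean = sum / count
Sum = 3 + 2 + 3 + 1 + 4 + 1 + 3 = 17
Mean = 17 / 7 = 2.4

2.4


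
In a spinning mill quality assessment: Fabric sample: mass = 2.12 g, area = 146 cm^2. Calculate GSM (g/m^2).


Formula: GSM = mass_g / area_m2
Step 1: Convert area: 146 cm^2 = 146 / 10000 = 0.0146 m^2
Step 2: GSM = 2.12 g / 0.0146 m^2 = 145.2 g/m^2

145.2 g/m^2


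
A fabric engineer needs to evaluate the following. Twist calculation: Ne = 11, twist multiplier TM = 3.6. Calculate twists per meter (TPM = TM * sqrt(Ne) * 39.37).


Formula: TPM = TM * sqrt(Ne) * 39.37
Step 1: sqrt(Ne) = sqrt(11) = 3.3166
Step 2: TM * sqrt(Ne) = 3.6 * 3.3166 = 11.9398
Step 3: TPM = 11.9398 * 39.37 = 470 twists/m

470 twists/m


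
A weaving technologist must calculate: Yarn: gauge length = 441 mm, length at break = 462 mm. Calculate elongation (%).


Formula: Elongation (%) = ((L_break - L0) / L0) * 100
Step 1: Extension = 462 - 441 = 21 mm
Step 2: Elongation = (21 / 441) * 100
Step 3: Elongation = 0.047619 * 100 = 4.7619% ≈ 4.8%

4.8%


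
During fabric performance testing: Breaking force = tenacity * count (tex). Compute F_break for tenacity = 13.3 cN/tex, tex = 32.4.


Formula: Breaking force = Tenacity * Linear density
F = 13.3 cN/tex * 32.4 tex
F = 430.92 cN

430.92 cN


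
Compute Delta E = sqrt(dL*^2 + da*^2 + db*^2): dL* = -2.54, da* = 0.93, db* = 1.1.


Formula: Delta E = sqrt(dL*^2 + da*^2 + db*^2)
Step 1: dL*^2 = (-2.54)^2 = 6.4516
Step 2: da*^2 = 0.93^2 = 0.8649
Step 3: db*^2 = 1.1^2 = 1.21
Step 4: Sum = 6.4516 + 0.8649 + 1.21 = 8.5265
Step 5: Delta E = sqrt(8.5265) = 2.92

2.92 Delta E


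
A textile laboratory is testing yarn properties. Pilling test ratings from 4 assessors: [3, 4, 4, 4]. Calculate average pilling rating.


Formula: Mean = sum / count
Sum = 3 + 4 + 4 + 4 = 15
Mean = 15 / 4 = 3.8

3.8


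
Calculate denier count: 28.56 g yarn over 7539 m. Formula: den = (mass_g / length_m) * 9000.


Formula: den = (mass_g / length_m) * 9000
Substituting: den = (28.56 / 7539) * 9000
Intermediate: 28.56 / 7539 = 0.0037883 g/m
den = 0.0037883 * 9000 = 34.1 denier

34.1 denier


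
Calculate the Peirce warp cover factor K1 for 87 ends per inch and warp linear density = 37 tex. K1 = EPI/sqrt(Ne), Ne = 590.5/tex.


Formula: K1 = EPI / sqrt(Ne), with Ne = 590.5 / tex_warp
Step 1: Ne = 590.5 / 37 = 15.959
Step 2: sqrt(Ne) = sqrt(15.959) = 3.9949
Step 3: K1 = 87 / 3.9949 = 21.8

21.8


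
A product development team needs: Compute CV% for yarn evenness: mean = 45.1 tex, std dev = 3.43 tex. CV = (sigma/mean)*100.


Formula: CV% = (standard deviation / mean) * 100
Step 1: Ratio = 3.43 / 45.1 = 0.076053
Step 2: CV% = 0.076053 * 100 = 7.6053% ≈ 7.6%

7.6%


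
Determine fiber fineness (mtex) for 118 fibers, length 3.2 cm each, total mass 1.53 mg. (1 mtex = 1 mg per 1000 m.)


Formula: fineness (mtex) = mass (mg) / total length (km) = (mass_mg / total_length_m) * 1000
Step 1: Convert fiber length: 3.2 cm = 0.032 m
Step 2: Total fiber length = 118 * 0.032 = 3.776 m
Step 3: Linear density = 1.53 mg / 3.776 m = 0.4052 mg/m
Step 4: fineness = 0.4052 * 1000 = 405.2 mtex

405.2 mtex


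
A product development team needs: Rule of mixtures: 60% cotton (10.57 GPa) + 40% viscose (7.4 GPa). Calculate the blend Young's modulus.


Formula: Blend property = (fraction_A * property_A) + (fraction_B * property_B)
Step 1: Contribution A = 60/100 * 10.57 GPa = 6.342 GPa
Step 2: Contribution B = 40/100 * 7.4 GPa = 2.96 GPa
Step 3: Blend Young's modulus = 6.342 + 2.96 = 9.302 GPa

9.302 GPa


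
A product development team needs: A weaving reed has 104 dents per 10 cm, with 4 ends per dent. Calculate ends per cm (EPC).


Formula: EPC = (dents per 10 cm * ends per dent) / 10
Step 1: Total ends per 10 cm = 104 * 4 = 416
Step 2: EPC = 416 / 10 = 41.6 ends/cm

41.6 ends/cm


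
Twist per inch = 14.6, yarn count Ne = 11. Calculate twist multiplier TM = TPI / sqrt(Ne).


Formula: TM = TPI / sqrt(Ne)
Step 1: sqrt(Ne) = sqrt(11) = 3.3166
Step 2: TM = 14.6 / 3.3166 = 4.40

4.40 TM


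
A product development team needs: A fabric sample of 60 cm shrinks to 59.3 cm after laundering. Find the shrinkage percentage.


Formula: Shrinkage% = ((L_before - L_after) / L_before) * 100
Step 1: Shrinkage = 60 - 59.3 = 0.7 cm
Step 2: Shrinkage% = (0.7 / 60) * 100
Step 3: Shrinkage% = 0.011667 * 100 = 1.1667% ≈ 1.2%

1.2%


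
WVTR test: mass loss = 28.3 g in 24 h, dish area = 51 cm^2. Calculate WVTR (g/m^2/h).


Formula: WVTR = mass_loss / (area * time)
Step 1: Convert area: 51 cm^2 = 0.0051 m^2
Step 2: WVTR = 28.3 g / (0.0051 m^2 * 24 h)
Step 3: WVTR = 28.3 / 0.1224 = 231.2 g/m^2/h

231.2 g/m^2/h


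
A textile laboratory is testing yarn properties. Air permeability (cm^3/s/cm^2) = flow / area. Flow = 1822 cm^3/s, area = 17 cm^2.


Formula: Air Permeability = Airflow / Test Area
AP = 1822 cm^3/s / 17 cm^2
AP = 107.2 cm^3/s/cm^2

107.2 cm^3/s/cm^2


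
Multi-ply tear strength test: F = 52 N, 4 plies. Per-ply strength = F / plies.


Formula: Per-ply strength = Total force / Number of plies
Per-ply = 52 N / 4
Per-ply = 13 N

13 N


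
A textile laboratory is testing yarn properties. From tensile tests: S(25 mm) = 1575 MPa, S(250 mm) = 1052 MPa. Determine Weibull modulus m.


Formula: m = ln(L1/L2) / ln(S2/S1)
Step 1: ln(L1/L2) = ln(25/250) = -2.30259
Step 2: S2/S1 = 1052/1575 = 0.66794
Step 3: ln(S2/S1) = ln(0.66794) = -0.40356
Step 4: m = -2.30259 / -0.40356 = 5.71

5.71 (Weibull m)


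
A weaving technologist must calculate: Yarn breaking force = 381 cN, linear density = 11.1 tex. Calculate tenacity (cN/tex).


Formula: Tenacity = Breaking force / Linear density
Tenacity = 381 cN / 11.1 tex
Tenacity = 34.32 cN/tex

34.32 cN/tex


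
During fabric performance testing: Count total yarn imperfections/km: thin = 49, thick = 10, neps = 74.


Formula: Total = thin places + thick places + neps
Total = 49 + 10 + 74
Total = 133 imperfections/km

133 imperfections/km


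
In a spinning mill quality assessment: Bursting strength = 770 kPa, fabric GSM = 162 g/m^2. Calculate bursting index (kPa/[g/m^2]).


Formula: Bursting Index = Bursting Strength / Fabric GSM
BI = 770 kPa / 162 g/m^2
BI = 4.753 kPa/(g/m^2)

4.753 kPa/(g/m^2)


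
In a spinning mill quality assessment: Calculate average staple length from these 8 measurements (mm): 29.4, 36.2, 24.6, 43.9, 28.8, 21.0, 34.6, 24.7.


Formula: Mean = sum of lengths / count
Sum = 29.4 + 36.2 + 24.6 + 43.9 + 28.8 + 21.0 + 34.6 + 24.7
Sum = 243.2 mm
Mean = 243.2 / 8 = 30.40 mm

30.40 mm


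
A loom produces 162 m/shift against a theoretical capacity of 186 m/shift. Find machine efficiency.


Formula: Efficiency% = (Actual output / Theoretical output) * 100
Efficiency% = (162 / 186) * 100
Efficiency% = 0.870968 * 100 = 87.0968% ≈ 87.1%

87.1%


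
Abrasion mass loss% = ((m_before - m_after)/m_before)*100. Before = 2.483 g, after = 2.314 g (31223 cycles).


Formula: Mass loss% = ((m_before - m_after) / m_before) * 100
Step 1: Mass loss = 2.483 - 2.314 = 0.169 g
Step 2: Ratio = 0.169 / 2.483 = 0.0680628
Step 3: Mass loss% = 0.0680628 * 100 = 6.80628% ≈ 6.81%

6.81%


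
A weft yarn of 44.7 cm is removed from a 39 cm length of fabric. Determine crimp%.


Formula: Crimp% = ((L_yarn - L_fabric) / L_fabric) * 100
Step 1: Extension = 44.7 - 39 = 5.7 cm
Step 2: Crimp% = (5.7 / 39) * 100
Step 3: Crimp% = 0.146154 * 100 = 14.6154% ≈ 14.6%

14.6%


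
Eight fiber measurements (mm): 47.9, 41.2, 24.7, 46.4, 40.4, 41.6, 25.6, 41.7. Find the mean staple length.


Formula: Mean = sum of lengths / count
Sum = 47.9 + 41.2 + 24.7 + 46.4 + 40.4 + 41.6 + 25.6 + 41.7
Sum = 309.5 mm
Mean = 309.5 / 8 = 38.69 mm

38.69 mm
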